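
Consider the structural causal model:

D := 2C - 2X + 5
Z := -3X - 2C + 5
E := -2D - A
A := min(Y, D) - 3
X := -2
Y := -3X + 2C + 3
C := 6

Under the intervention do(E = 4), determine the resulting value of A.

18

do(E=4) replaces the equation E := -2D - A with the constant E = 4.
Since A is not a descendant of the intervened variable, it is unaffected.
D = 2C - 2X + 5  [with C=6, X=-2]  = 21
Y = -3X + 2C + 3  [with X=-2, C=6]  = 21
A = min(Y, D) - 3  [with Y=21, D=21]  = 18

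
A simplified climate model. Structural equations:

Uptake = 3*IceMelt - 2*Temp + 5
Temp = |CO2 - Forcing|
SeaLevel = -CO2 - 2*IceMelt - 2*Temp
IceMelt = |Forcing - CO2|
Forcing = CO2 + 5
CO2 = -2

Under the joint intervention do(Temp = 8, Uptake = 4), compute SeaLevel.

-24

The joint intervention fixes Temp = 8, Uptake = 4, removing each variable's own equation.
Forcing = CO2 + 5  [with CO2=-2]  = 3
IceMelt = |Forcing - CO2|  [with Forcing=3, CO2=-2]  = 5
SeaLevel = -CO2 - 2*IceMelt - 2*Temp  [with CO2=-2, IceMelt=5, Temp=8]  = -24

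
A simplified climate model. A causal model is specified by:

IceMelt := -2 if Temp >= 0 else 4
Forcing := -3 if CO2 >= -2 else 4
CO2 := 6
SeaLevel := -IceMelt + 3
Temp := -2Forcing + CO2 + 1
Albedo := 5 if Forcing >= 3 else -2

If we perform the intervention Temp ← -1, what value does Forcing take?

Under do(Temp=-1), the mechanism Temp := -2Forcing + CO2 + 1 is discarded; Temp is fixed at -1.
Since Forcing is not a descendant of the intervened variable, it is unaffected.
Forcing = -3 if CO2 >= -2 else 4  [with CO2=6]  = -3

-3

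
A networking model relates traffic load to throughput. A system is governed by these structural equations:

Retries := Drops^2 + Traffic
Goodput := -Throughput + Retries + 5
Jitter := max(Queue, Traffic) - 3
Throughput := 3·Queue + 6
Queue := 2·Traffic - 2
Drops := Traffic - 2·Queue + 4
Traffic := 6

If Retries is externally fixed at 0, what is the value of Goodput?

The intervention breaks the incoming arrows to Retries: Retries := Drops^2 + Traffic no longer applies, and Retries = 0.
Queue = 2·Traffic - 2  [with Traffic=6]  = 10
Throughput = 3·Queue + 6  [with Queue=10]  = 36
Goodput = -Throughput + Retries + 5  [with Throughput=36, Retries=0]  = -31

-31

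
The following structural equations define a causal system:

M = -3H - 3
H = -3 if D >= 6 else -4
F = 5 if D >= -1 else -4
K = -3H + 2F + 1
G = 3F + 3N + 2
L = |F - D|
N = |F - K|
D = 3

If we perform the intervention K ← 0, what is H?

-4

Under do(K=0), the mechanism K = -3H + 2F + 1 is discarded; K is fixed at 0.
Since H is not a descendant of the intervened variable, it is unaffected.
H = -3 if D >= 6 else -4  [with D=3]  = -4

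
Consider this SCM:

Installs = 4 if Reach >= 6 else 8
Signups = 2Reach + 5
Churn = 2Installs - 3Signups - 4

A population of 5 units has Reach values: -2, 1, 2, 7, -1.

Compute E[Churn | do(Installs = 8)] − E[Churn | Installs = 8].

-8.4

Every unit gets Installs=8 under the intervention. Churn values become 9, -9, -15, -45, 3; E[Churn|do(Installs=8)] = -11.4.
E[Churn|Installs=8] averages over only the 4 units with Installs=8 (Reach = -2, 1, 2, -1): Churn = 9, -9, -15, 3, mean -3.
Difference = -11.4 − (-3) = -8.4.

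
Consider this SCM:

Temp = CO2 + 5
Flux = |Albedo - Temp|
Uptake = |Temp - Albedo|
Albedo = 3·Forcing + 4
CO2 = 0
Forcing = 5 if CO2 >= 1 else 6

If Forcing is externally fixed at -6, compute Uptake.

19

Under do(Forcing=-6), the mechanism Forcing = 5 if CO2 >= 1 else 6 is discarded; Forcing is fixed at -6.
Temp = CO2 + 5  [with CO2=0]  = 5
Albedo = 3·Forcing + 4  [with Forcing=-6]  = -14
Uptake = |Temp - Albedo|  [with Temp=5, Albedo=-14]  = 19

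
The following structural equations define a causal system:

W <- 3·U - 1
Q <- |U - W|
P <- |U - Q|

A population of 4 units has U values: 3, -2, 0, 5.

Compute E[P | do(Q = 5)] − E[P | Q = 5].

-1

do(Q=5) breaks Q's dependence on U. With Q=5 fixed, P across the units is 2, 7, 5, 0, mean 3.5.
Conditioning on Q=5 selects the 2 unit(s) with U ∈ {3, -2}. Their P values: 2, 7. Mean = 4.5.
Difference = 3.5 − 4.5 = -1.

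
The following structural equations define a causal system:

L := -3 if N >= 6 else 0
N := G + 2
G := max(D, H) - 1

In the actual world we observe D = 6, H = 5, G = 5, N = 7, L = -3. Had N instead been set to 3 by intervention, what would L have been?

0

Intervening sets N = 3 and removes its equation (N := G + 2).
L = -3 if N >= 6 else 0  [with N=3]  = 0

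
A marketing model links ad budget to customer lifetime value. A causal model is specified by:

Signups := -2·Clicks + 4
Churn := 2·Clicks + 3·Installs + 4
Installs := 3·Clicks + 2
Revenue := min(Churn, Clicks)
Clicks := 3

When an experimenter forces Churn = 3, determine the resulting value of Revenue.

3

Intervening sets Churn = 3 and removes its equation (Churn := 2·Clicks + 3·Installs + 4).
Revenue = min(Churn, Clicks)  [with Churn=3, Clicks=3]  = 3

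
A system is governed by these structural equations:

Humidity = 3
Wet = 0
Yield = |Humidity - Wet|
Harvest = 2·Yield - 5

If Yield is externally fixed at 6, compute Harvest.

7

The intervention breaks the incoming arrows to Yield: Yield = |Humidity - Wet| no longer applies, and Yield = 6.
Harvest = 2·Yield - 5  [with Yield=6]  = 7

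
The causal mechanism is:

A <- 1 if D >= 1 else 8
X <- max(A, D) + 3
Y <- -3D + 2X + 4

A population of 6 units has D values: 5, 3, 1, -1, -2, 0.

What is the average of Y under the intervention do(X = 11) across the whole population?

23

The intervention sets X=11 in all 6 units regardless of D. Recomputing Y per unit gives 11, 17, 23, 29, 32, 26; average 23.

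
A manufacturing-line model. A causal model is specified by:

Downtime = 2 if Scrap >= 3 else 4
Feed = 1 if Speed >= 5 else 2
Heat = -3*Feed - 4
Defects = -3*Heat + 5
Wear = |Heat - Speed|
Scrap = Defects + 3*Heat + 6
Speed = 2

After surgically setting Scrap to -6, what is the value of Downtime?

Intervening sets Scrap = -6 and removes its equation (Scrap = Defects + 3*Heat + 6).
Downtime = 2 if Scrap >= 3 else 4  [with Scrap=-6]  = 4

4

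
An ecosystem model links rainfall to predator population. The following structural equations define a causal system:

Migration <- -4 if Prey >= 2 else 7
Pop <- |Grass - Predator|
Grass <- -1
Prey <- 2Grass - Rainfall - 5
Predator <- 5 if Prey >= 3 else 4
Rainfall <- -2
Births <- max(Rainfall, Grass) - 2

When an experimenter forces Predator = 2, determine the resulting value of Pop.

3

The intervention breaks the incoming arrows to Predator: Predator <- 5 if Prey >= 3 else 4 no longer applies, and Predator = 2.
Pop = |Grass - Predator|  [with Grass=-1, Predator=2]  = 3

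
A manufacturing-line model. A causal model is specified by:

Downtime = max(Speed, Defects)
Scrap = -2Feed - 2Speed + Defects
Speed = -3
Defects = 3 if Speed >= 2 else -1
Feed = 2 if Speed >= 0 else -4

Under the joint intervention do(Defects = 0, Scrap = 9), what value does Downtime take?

0

Setting Defects = 0, Scrap = 9 by intervention discards those variables' equations.
Downtime = max(Speed, Defects)  [with Speed=-3, Defects=0]  = 0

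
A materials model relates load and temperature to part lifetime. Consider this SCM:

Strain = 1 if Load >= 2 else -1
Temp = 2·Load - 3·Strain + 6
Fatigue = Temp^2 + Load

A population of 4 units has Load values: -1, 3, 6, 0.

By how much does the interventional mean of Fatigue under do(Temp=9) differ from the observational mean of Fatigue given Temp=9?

0.5

The intervention sets Temp=9 in all 4 units regardless of Load. Recomputing Fatigue per unit gives 80, 84, 87, 81; average 83.
Observing Temp=9 restricts to units where Temp's equation naturally yields 9: Load ∈ {3, 0}. In that subpopulation Fatigue = 84, 81, mean 82.5.
Difference = 83 − 82.5 = 0.5.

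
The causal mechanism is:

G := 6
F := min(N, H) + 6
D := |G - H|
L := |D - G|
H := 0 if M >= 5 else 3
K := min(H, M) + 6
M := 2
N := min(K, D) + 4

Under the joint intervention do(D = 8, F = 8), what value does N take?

The joint intervention fixes D = 8, F = 8, removing each variable's own equation.
H = 0 if M >= 5 else 3  [with M=2]  = 3
K = min(H, M) + 6  [with H=3, M=2]  = 8
N = min(K, D) + 4  [with K=8, D=8]  = 12

12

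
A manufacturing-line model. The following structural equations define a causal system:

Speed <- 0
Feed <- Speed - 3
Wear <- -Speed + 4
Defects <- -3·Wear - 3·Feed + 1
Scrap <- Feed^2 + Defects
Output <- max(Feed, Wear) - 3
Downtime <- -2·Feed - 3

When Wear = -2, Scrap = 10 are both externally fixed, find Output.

Setting Wear = -2, Scrap = 10 by intervention discards those variables' equations.
Feed = Speed - 3  [with Speed=0]  = -3
Output = max(Feed, Wear) - 3  [with Feed=-3, Wear=-2]  = -5

-5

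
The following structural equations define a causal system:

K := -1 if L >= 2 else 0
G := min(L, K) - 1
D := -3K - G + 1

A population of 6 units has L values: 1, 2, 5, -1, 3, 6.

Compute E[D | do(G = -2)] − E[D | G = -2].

Under do(G=-2), G's equation is replaced by G=-2 for every unit. Per-unit D: 3, 6, 6, 3, 6, 6. Mean = 5.
Conditioning on G=-2 selects the 5 unit(s) with L ∈ {2, 5, -1, 3, 6}. Their D values: 6, 6, 3, 6, 6. Mean = 5.4.
Difference = 5 − 5.4 = -0.4.

-0.4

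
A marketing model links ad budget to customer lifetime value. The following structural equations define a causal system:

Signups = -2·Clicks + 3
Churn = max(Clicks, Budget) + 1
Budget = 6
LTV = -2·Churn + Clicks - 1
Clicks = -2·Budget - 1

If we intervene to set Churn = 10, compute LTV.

-34

Intervening sets Churn = 10 and removes its equation (Churn = max(Clicks, Budget) + 1).
Clicks = -2·Budget - 1  [with Budget=6]  = -13
LTV = -2·Churn + Clicks - 1  [with Churn=10, Clicks=-13]  = -34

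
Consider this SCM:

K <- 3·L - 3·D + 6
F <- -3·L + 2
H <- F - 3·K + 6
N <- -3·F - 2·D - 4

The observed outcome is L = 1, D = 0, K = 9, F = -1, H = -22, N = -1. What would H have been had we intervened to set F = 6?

-15

Intervening sets F = 6 and removes its equation (F <- -3·L + 2).
K = 3·L - 3·D + 6  [with L=1, D=0]  = 9
H = F - 3·K + 6  [with F=6, K=9]  = -15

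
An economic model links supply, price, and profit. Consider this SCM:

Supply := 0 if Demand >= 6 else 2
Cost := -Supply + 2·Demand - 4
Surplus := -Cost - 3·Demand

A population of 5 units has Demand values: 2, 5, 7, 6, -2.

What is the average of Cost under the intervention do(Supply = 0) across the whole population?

3.2

The intervention sets Supply=0 in all 5 units regardless of Demand. Recomputing Cost per unit gives 0, 6, 10, 8, -8; average 3.2.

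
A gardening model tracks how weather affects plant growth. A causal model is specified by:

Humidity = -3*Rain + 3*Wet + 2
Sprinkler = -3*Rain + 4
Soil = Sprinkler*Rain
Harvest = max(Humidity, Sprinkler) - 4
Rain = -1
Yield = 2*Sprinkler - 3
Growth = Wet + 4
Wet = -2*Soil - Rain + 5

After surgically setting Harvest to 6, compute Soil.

Under do(Harvest=6), the mechanism Harvest = max(Humidity, Sprinkler) - 4 is discarded; Harvest is fixed at 6.
No directed path runs from Harvest to Soil, so Soil keeps its natural value.
Sprinkler = -3*Rain + 4  [with Rain=-1]  = 7
Soil = Sprinkler*Rain  [with Sprinkler=7, Rain=-1]  = -7

-7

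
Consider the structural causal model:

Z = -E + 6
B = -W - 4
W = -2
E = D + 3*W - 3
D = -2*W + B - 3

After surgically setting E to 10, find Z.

-4

Intervening sets E = 10 and removes its equation (E = D + 3*W - 3).
Z = -E + 6  [with E=10]  = -4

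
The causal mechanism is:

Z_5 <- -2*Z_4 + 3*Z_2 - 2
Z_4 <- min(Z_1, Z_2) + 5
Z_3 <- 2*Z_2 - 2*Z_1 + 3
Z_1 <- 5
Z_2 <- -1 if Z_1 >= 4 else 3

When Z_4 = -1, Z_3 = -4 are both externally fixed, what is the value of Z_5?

The joint intervention fixes Z_4 = -1, Z_3 = -4, removing each variable's own equation.
Z_2 = -1 if Z_1 >= 4 else 3  [with Z_1=5]  = -1
Z_5 = -2*Z_4 + 3*Z_2 - 2  [with Z_4=-1, Z_2=-1]  = -3

-3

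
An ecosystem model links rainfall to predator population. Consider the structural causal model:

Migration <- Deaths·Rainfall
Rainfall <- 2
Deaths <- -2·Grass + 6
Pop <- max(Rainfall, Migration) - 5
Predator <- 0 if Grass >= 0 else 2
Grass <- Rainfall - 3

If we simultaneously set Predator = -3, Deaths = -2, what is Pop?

Setting Predator = -3, Deaths = -2 by intervention discards those variables' equations.
Migration = Deaths·Rainfall  [with Deaths=-2, Rainfall=2]  = -4
Pop = max(Rainfall, Migration) - 5  [with Rainfall=2, Migration=-4]  = -3

-3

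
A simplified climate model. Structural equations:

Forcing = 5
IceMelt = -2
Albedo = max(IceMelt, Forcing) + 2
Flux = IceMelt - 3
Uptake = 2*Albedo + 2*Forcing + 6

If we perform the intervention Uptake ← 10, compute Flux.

The intervention breaks the incoming arrows to Uptake: Uptake = 2*Albedo + 2*Forcing + 6 no longer applies, and Uptake = 10.
Since Flux is not a descendant of the intervened variable, it is unaffected.
Flux = IceMelt - 3  [with IceMelt=-2]  = -5

-5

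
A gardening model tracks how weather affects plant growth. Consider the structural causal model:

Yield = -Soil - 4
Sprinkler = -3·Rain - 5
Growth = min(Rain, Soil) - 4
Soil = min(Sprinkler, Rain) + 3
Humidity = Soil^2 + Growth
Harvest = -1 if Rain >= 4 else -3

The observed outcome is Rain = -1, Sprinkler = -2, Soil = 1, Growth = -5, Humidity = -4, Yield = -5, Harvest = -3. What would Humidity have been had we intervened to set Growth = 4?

5

Intervening sets Growth = 4 and removes its equation (Growth = min(Rain, Soil) - 4).
Sprinkler = -3·Rain - 5  [with Rain=-1]  = -2
Soil = min(Sprinkler, Rain) + 3  [with Sprinkler=-2, Rain=-1]  = 1
Humidity = Soil^2 + Growth  [with Soil=1, Growth=4]  = 5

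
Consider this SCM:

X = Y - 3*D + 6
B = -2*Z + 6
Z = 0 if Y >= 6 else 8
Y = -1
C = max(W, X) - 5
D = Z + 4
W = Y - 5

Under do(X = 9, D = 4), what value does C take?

Setting X = 9, D = 4 by intervention discards those variables' equations.
W = Y - 5  [with Y=-1]  = -6
C = max(W, X) - 5  [with W=-6, X=9]  = 4

4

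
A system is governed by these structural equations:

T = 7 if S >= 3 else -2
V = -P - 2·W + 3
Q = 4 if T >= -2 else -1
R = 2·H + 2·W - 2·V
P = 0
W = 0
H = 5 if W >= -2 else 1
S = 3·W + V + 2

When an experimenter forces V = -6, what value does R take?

The intervention breaks the incoming arrows to V: V = -P - 2·W + 3 no longer applies, and V = -6.
H = 5 if W >= -2 else 1  [with W=0]  = 5
R = 2·H + 2·W - 2·V  [with H=5, W=0, V=-6]  = 22

22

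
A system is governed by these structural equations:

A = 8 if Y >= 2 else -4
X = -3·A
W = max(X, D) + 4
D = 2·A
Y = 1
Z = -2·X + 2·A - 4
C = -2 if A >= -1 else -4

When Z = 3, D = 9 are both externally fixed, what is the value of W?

Setting Z = 3, D = 9 by intervention discards those variables' equations.
A = 8 if Y >= 2 else -4  [with Y=1]  = -4
X = -3·A  [with A=-4]  = 12
W = max(X, D) + 4  [with X=12, D=9]  = 16

16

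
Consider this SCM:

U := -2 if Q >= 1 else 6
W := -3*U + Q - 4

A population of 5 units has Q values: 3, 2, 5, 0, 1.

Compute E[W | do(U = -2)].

do(U=-2) breaks U's dependence on Q. With U=-2 fixed, W across the units is 5, 4, 7, 2, 3, mean 4.2.

4.2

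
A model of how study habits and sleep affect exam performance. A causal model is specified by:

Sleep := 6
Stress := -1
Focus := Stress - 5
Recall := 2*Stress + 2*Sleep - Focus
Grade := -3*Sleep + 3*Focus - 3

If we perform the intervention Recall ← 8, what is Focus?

Under do(Recall=8), the mechanism Recall := 2*Stress + 2*Sleep - Focus is discarded; Recall is fixed at 8.
Since Focus is not a descendant of the intervened variable, it is unaffected.
Focus = Stress - 5  [with Stress=-1]  = -6

-6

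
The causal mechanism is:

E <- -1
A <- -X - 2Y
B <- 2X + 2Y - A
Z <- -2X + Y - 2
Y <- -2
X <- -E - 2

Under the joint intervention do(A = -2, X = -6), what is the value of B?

The joint intervention fixes A = -2, X = -6, removing each variable's own equation.
B = 2X + 2Y - A  [with X=-6, Y=-2, A=-2]  = -14

-14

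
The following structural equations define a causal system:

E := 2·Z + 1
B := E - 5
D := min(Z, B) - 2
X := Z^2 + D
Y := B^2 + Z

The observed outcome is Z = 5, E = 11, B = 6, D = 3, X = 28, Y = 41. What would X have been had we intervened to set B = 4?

do(B=4) replaces the equation B := E - 5 with the constant B = 4.
D = min(Z, B) - 2  [with Z=5, B=4]  = 2
X = Z^2 + D  [with Z=5, D=2]  = 27

27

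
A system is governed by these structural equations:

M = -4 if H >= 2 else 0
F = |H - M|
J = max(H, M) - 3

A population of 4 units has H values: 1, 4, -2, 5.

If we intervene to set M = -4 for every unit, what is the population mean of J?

do(M=-4) breaks M's dependence on H. With M=-4 fixed, J across the units is -2, 1, -5, 2, mean -1.

-1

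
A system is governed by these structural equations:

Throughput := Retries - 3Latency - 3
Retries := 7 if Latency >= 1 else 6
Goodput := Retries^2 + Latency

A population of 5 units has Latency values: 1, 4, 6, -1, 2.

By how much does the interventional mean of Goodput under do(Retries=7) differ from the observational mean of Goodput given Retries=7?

-0.85

Every unit gets Retries=7 under the intervention. Goodput values become 50, 53, 55, 48, 51; E[Goodput|do(Retries=7)] = 51.4.
E[Goodput|Retries=7] averages over only the 4 units with Retries=7 (Latency = 1, 4, 6, 2): Goodput = 50, 53, 55, 51, mean 52.25.
Difference = 51.4 − 52.25 = -0.85.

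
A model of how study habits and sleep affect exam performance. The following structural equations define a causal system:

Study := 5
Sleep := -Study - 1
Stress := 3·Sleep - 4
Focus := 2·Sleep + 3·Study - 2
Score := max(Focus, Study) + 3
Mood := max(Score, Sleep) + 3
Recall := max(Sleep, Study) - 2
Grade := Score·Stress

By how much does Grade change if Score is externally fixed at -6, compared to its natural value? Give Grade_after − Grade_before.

do(Score=-6) replaces the equation Score := max(Focus, Study) + 3 with the constant Score = -6.
Sleep = -Study - 1  [with Study=5]  = -6
Stress = 3·Sleep - 4  [with Sleep=-6]  = -22
Grade = Score·Stress  [with Score=-6, Stress=-22]  = 132
Without intervention: Sleep = -Study - 1  [with Study=5]  = -6; Stress = 3·Sleep - 4  [with Sleep=-6]  = -22; Focus = 2·Sleep + 3·Study - 2  [with Sleep=-6, Study=5]  = 1; Score = max(Focus, Study) + 3  [with Focus=1, Study=5]  = 8; Grade = Score·Stress  [with Score=8, Stress=-22]  = -176.
Change = 132 − (-176) = 308.

308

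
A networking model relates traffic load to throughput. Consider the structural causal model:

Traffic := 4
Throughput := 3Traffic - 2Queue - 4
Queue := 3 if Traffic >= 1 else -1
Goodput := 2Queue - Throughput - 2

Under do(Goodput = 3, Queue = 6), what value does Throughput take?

Setting Goodput = 3, Queue = 6 by intervention discards those variables' equations.
Throughput = 3Traffic - 2Queue - 4  [with Traffic=4, Queue=6]  = -4

-4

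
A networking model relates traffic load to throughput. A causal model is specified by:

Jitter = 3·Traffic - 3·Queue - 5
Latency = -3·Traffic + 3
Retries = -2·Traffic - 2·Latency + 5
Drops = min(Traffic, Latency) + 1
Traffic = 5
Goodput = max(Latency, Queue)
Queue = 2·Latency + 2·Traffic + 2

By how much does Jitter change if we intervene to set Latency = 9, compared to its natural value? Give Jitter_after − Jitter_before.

Under do(Latency=9), the mechanism Latency = -3·Traffic + 3 is discarded; Latency is fixed at 9.
Queue = 2·Latency + 2·Traffic + 2  [with Latency=9, Traffic=5]  = 30
Jitter = 3·Traffic - 3·Queue - 5  [with Traffic=5, Queue=30]  = -80
Without intervention: Latency = -3·Traffic + 3  [with Traffic=5]  = -12; Queue = 2·Latency + 2·Traffic + 2  [with Latency=-12, Traffic=5]  = -12; Jitter = 3·Traffic - 3·Queue - 5  [with Traffic=5, Queue=-12]  = 46.
Change = -80 − 46 = -126.

-126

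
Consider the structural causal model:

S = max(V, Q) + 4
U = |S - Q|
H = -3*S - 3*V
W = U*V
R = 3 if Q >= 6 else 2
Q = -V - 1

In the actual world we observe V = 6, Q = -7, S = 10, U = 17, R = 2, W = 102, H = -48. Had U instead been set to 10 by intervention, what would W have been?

60

Under do(U=10), the mechanism U = |S - Q| is discarded; U is fixed at 10.
W = U*V  [with U=10, V=6]  = 60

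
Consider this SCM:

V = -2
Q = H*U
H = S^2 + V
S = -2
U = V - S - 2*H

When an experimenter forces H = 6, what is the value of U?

-12

The intervention breaks the incoming arrows to H: H = S^2 + V no longer applies, and H = 6.
U = V - S - 2*H  [with V=-2, S=-2, H=6]  = -12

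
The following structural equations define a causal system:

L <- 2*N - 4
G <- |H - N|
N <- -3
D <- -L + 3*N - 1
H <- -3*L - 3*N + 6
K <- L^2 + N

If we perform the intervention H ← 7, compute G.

Under do(H=7), the mechanism H <- -3*L - 3*N + 6 is discarded; H is fixed at 7.
G = |H - N|  [with H=7, N=-3]  = 10

10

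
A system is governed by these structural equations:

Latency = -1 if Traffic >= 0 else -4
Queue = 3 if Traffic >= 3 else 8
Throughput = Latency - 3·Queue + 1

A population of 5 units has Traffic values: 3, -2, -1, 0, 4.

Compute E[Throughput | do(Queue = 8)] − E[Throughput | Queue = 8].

0.8

do(Queue=8) breaks Queue's dependence on Traffic. With Queue=8 fixed, Throughput across the units is -24, -27, -27, -24, -24, mean -25.2.
Conditioning on Queue=8 selects the 3 unit(s) with Traffic ∈ {-2, -1, 0}. Their Throughput values: -27, -27, -24. Mean = -26.
Difference = -25.2 − (-26) = 0.8.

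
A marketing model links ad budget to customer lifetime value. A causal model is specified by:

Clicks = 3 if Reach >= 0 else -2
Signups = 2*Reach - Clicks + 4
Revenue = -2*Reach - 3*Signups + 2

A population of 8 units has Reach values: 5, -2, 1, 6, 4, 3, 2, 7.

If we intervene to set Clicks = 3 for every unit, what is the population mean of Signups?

7.5

The intervention sets Clicks=3 in all 8 units regardless of Reach. Recomputing Signups per unit gives 11, -3, 3, 13, 9, 7, 5, 15; average 7.5.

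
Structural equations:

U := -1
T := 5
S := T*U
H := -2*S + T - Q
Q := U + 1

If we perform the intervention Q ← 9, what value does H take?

Intervening sets Q = 9 and removes its equation (Q := U + 1).
S = T*U  [with T=5, U=-1]  = -5
H = -2*S + T - Q  [with S=-5, T=5, Q=9]  = 6

6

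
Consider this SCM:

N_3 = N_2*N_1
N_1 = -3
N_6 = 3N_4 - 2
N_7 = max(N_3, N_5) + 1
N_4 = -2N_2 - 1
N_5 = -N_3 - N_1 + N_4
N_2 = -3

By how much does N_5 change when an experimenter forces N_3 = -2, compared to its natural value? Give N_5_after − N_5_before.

do(N_3=-2) replaces the equation N_3 = N_2*N_1 with the constant N_3 = -2.
N_4 = -2N_2 - 1  [with N_2=-3]  = 5
N_5 = -N_3 - N_1 + N_4  [with N_3=-2, N_1=-3, N_4=5]  = 10
Without intervention: N_3 = N_2*N_1  [with N_2=-3, N_1=-3]  = 9; N_4 = -2N_2 - 1  [with N_2=-3]  = 5; N_5 = -N_3 - N_1 + N_4  [with N_3=9, N_1=-3, N_4=5]  = -1.
Change = 10 − (-1) = 11.

11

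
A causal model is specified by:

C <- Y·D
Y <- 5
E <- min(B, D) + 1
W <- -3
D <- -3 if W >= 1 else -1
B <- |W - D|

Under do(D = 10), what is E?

11

do(D=10) replaces the equation D <- -3 if W >= 1 else -1 with the constant D = 10.
B = |W - D|  [with W=-3, D=10]  = 13
E = min(B, D) + 1  [with B=13, D=10]  = 11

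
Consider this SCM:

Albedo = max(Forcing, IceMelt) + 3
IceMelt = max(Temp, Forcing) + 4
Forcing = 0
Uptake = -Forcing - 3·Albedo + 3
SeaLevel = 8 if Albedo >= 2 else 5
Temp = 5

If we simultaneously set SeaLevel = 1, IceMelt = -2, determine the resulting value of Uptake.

-6

The joint intervention fixes SeaLevel = 1, IceMelt = -2, removing each variable's own equation.
Albedo = max(Forcing, IceMelt) + 3  [with Forcing=0, IceMelt=-2]  = 3
Uptake = -Forcing - 3·Albedo + 3  [with Forcing=0, Albedo=3]  = -6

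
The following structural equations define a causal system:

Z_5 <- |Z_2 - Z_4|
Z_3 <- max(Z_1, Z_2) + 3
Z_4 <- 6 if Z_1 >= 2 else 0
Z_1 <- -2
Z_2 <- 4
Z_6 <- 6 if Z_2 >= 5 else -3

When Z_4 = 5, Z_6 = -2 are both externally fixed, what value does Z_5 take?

Setting Z_4 = 5, Z_6 = -2 by intervention discards those variables' equations.
Z_5 = |Z_2 - Z_4|  [with Z_2=4, Z_4=5]  = 1

1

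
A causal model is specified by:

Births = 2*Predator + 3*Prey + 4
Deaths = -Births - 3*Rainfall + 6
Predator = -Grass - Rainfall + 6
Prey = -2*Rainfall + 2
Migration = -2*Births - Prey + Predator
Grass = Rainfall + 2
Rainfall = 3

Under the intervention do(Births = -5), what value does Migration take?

12

Under do(Births=-5), the mechanism Births = 2*Predator + 3*Prey + 4 is discarded; Births is fixed at -5.
Grass = Rainfall + 2  [with Rainfall=3]  = 5
Prey = -2*Rainfall + 2  [with Rainfall=3]  = -4
Predator = -Grass - Rainfall + 6  [with Grass=5, Rainfall=3]  = -2
Migration = -2*Births - Prey + Predator  [with Births=-5, Prey=-4, Predator=-2]  = 12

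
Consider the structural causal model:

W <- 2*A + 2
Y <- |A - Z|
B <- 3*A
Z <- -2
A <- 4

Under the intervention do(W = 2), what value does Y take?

6

The intervention breaks the incoming arrows to W: W <- 2*A + 2 no longer applies, and W = 2.
Since Y is not a descendant of the intervened variable, it is unaffected.
Y = |A - Z|  [with A=4, Z=-2]  = 6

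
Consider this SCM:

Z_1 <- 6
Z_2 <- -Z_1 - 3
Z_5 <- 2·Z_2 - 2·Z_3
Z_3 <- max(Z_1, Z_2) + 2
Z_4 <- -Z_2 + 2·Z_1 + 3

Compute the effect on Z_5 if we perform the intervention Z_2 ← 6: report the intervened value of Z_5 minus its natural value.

do(Z_2=6) replaces the equation Z_2 <- -Z_1 - 3 with the constant Z_2 = 6.
Z_3 = max(Z_1, Z_2) + 2  [with Z_1=6, Z_2=6]  = 8
Z_5 = 2·Z_2 - 2·Z_3  [with Z_2=6, Z_3=8]  = -4
Without intervention: Z_2 = -Z_1 - 3  [with Z_1=6]  = -9; Z_3 = max(Z_1, Z_2) + 2  [with Z_1=6, Z_2=-9]  = 8; Z_5 = 2·Z_2 - 2·Z_3  [with Z_2=-9, Z_3=8]  = -34.
Change = -4 − (-34) = 30.

30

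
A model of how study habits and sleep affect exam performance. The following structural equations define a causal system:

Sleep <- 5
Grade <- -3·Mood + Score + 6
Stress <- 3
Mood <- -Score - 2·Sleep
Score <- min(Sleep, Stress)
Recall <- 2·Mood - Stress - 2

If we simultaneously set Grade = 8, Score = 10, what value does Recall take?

Under do(Grade = 8, Score = 10), each intervened variable's structural equation is replaced by its fixed value.
Mood = -Score - 2·Sleep  [with Score=10, Sleep=5]  = -20
Recall = 2·Mood - Stress - 2  [with Mood=-20, Stress=3]  = -45

-45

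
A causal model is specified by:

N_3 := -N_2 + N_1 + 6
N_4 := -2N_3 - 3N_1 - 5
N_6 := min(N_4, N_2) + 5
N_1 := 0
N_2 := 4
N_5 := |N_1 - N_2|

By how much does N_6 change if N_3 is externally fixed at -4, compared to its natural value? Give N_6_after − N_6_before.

The intervention breaks the incoming arrows to N_3: N_3 := -N_2 + N_1 + 6 no longer applies, and N_3 = -4.
N_4 = -2N_3 - 3N_1 - 5  [with N_3=-4, N_1=0]  = 3
N_6 = min(N_4, N_2) + 5  [with N_4=3, N_2=4]  = 8
Without intervention: N_3 = -N_2 + N_1 + 6  [with N_2=4, N_1=0]  = 2; N_4 = -2N_3 - 3N_1 - 5  [with N_3=2, N_1=0]  = -9; N_6 = min(N_4, N_2) + 5  [with N_4=-9, N_2=4]  = -4.
Change = 8 − (-4) = 12.

12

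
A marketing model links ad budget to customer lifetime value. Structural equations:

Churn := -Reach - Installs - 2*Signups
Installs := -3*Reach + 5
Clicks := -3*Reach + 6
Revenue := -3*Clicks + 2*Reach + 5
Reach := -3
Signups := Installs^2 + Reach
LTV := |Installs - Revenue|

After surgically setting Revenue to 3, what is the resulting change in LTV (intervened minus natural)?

Intervening sets Revenue = 3 and removes its equation (Revenue := -3*Clicks + 2*Reach + 5).
Installs = -3*Reach + 5  [with Reach=-3]  = 14
LTV = |Installs - Revenue|  [with Installs=14, Revenue=3]  = 11
Without intervention: Clicks = -3*Reach + 6  [with Reach=-3]  = 15; Installs = -3*Reach + 5  [with Reach=-3]  = 14; Revenue = -3*Clicks + 2*Reach + 5  [with Clicks=15, Reach=-3]  = -46; LTV = |Installs - Revenue|  [with Installs=14, Revenue=-46]  = 60.
Change = 11 − 60 = -49.

-49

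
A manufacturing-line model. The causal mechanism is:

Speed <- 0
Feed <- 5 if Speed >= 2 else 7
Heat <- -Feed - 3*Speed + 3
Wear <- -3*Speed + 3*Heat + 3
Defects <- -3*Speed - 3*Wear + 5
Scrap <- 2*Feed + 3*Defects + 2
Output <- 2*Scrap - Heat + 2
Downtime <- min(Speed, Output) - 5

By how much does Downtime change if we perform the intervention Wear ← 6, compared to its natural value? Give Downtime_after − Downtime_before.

-40

do(Wear=6) replaces the equation Wear <- -3*Speed + 3*Heat + 3 with the constant Wear = 6.
Feed = 5 if Speed >= 2 else 7  [with Speed=0]  = 7
Heat = -Feed - 3*Speed + 3  [with Feed=7, Speed=0]  = -4
Defects = -3*Speed - 3*Wear + 5  [with Speed=0, Wear=6]  = -13
Scrap = 2*Feed + 3*Defects + 2  [with Feed=7, Defects=-13]  = -23
Output = 2*Scrap - Heat + 2  [with Scrap=-23, Heat=-4]  = -40
Downtime = min(Speed, Output) - 5  [with Speed=0, Output=-40]  = -45
Without intervention: Feed = 5 if Speed >= 2 else 7  [with Speed=0]  = 7; Heat = -Feed - 3*Speed + 3  [with Feed=7, Speed=0]  = -4; Wear = -3*Speed + 3*Heat + 3  [with Speed=0, Heat=-4]  = -9; Defects = -3*Speed - 3*Wear + 5  [with Speed=0, Wear=-9]  = 32; Scrap = 2*Feed + 3*Defects + 2  [with Feed=7, Defects=32]  = 112; Output = 2*Scrap - Heat + 2  [with Scrap=112, Heat=-4]  = 230; Downtime = min(Speed, Output) - 5  [with Speed=0, Output=230]  = -5.
Change = -45 − (-5) = -40.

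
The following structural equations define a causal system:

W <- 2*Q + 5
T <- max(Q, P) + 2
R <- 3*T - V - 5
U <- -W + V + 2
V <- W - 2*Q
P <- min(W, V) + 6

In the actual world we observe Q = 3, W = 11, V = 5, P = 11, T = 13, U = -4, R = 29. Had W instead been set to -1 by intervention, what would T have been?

do(W=-1) replaces the equation W <- 2*Q + 5 with the constant W = -1.
V = W - 2*Q  [with W=-1, Q=3]  = -7
P = min(W, V) + 6  [with W=-1, V=-7]  = -1
T = max(Q, P) + 2  [with Q=3, P=-1]  = 5

5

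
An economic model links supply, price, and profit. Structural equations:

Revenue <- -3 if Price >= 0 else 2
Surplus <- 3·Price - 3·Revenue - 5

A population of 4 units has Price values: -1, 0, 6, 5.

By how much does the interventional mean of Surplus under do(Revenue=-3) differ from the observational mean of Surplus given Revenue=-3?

do(Revenue=-3) breaks Revenue's dependence on Price. With Revenue=-3 fixed, Surplus across the units is 1, 4, 22, 19, mean 11.5.
Observing Revenue=-3 restricts to units where Revenue's equation naturally yields -3: Price ∈ {0, 6, 5}. In that subpopulation Surplus = 4, 22, 19, mean 15.
Difference = 11.5 − 15 = -3.5.

-3.5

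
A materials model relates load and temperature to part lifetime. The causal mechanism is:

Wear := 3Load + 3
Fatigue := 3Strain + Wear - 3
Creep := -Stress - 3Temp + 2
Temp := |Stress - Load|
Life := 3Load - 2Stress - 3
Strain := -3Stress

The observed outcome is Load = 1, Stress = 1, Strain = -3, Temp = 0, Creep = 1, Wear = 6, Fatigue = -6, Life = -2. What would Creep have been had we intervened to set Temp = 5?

-14

Intervening sets Temp = 5 and removes its equation (Temp := |Stress - Load|).
Creep = -Stress - 3Temp + 2  [with Stress=1, Temp=5]  = -14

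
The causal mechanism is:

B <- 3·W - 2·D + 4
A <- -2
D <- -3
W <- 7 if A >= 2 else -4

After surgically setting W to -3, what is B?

1

The intervention breaks the incoming arrows to W: W <- 7 if A >= 2 else -4 no longer applies, and W = -3.
B = 3·W - 2·D + 4  [with W=-3, D=-3]  = 1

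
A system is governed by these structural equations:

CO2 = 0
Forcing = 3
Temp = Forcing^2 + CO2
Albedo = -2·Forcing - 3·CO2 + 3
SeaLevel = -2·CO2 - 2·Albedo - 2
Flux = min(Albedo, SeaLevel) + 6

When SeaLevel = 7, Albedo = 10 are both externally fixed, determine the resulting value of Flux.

13

Setting SeaLevel = 7, Albedo = 10 by intervention discards those variables' equations.
Flux = min(Albedo, SeaLevel) + 6  [with Albedo=10, SeaLevel=7]  = 13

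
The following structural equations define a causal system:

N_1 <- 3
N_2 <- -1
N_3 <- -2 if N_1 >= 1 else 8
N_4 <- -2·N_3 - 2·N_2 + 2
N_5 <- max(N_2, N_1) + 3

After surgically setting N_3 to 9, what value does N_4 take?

The intervention breaks the incoming arrows to N_3: N_3 <- -2 if N_1 >= 1 else 8 no longer applies, and N_3 = 9.
N_4 = -2·N_3 - 2·N_2 + 2  [with N_3=9, N_2=-1]  = -14

-14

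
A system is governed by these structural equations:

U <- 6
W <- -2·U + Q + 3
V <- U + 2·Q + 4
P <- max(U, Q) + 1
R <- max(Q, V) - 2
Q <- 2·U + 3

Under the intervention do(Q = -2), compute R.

Under do(Q=-2), the mechanism Q <- 2·U + 3 is discarded; Q is fixed at -2.
V = U + 2·Q + 4  [with U=6, Q=-2]  = 6
R = max(Q, V) - 2  [with Q=-2, V=6]  = 4

4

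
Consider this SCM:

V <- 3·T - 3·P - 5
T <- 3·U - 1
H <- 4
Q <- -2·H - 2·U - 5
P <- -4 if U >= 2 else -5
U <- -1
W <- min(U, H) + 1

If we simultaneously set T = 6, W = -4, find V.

Under do(T = 6, W = -4), each intervened variable's structural equation is replaced by its fixed value.
P = -4 if U >= 2 else -5  [with U=-1]  = -5
V = 3·T - 3·P - 5  [with T=6, P=-5]  = 28

28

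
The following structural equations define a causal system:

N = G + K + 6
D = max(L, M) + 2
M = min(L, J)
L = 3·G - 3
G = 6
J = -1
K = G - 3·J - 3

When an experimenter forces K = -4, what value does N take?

8

Intervening sets K = -4 and removes its equation (K = G - 3·J - 3).
N = G + K + 6  [with G=6, K=-4]  = 8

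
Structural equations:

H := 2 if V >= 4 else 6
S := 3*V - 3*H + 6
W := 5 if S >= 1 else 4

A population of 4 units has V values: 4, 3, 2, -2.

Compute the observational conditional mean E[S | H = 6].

-9

Conditioning on H=6 selects the 3 unit(s) with V ∈ {3, 2, -2}. Their S values: -3, -6, -18. Mean = -9.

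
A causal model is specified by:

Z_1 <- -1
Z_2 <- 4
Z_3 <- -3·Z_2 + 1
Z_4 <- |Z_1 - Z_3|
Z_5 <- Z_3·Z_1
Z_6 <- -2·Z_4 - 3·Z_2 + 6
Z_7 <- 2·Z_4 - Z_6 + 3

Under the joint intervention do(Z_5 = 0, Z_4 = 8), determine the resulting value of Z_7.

41

Setting Z_5 = 0, Z_4 = 8 by intervention discards those variables' equations.
Z_6 = -2·Z_4 - 3·Z_2 + 6  [with Z_4=8, Z_2=4]  = -22
Z_7 = 2·Z_4 - Z_6 + 3  [with Z_4=8, Z_6=-22]  = 41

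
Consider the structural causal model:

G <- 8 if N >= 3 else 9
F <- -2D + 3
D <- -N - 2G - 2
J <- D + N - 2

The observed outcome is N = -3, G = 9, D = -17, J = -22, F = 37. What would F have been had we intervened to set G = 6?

do(G=6) replaces the equation G <- 8 if N >= 3 else 9 with the constant G = 6.
D = -N - 2G - 2  [with N=-3, G=6]  = -11
F = -2D + 3  [with D=-11]  = 25

25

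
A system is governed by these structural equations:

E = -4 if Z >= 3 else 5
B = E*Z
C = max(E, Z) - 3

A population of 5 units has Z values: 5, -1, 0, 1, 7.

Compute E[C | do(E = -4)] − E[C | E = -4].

-3.6

The intervention sets E=-4 in all 5 units regardless of Z. Recomputing C per unit gives 2, -4, -3, -2, 4; average -0.6.
Conditioning on E=-4 selects the 2 unit(s) with Z ∈ {5, 7}. Their C values: 2, 4. Mean = 3.
Difference = -0.6 − 3 = -3.6.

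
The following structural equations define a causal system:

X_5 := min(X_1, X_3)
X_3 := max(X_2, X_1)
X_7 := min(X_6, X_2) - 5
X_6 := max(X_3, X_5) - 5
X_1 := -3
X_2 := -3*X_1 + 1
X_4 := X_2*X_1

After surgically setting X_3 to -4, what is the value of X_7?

-14

The intervention breaks the incoming arrows to X_3: X_3 := max(X_2, X_1) no longer applies, and X_3 = -4.
X_2 = -3*X_1 + 1  [with X_1=-3]  = 10
X_5 = min(X_1, X_3)  [with X_1=-3, X_3=-4]  = -4
X_6 = max(X_3, X_5) - 5  [with X_3=-4, X_5=-4]  = -9
X_7 = min(X_6, X_2) - 5  [with X_6=-9, X_2=10]  = -14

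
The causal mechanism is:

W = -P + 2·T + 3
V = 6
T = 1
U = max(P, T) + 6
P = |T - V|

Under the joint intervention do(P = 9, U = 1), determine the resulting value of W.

-4

Setting P = 9, U = 1 by intervention discards those variables' equations.
W = -P + 2·T + 3  [with P=9, T=1]  = -4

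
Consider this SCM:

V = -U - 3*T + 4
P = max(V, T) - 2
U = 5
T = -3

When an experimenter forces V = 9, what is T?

-3

Under do(V=9), the mechanism V = -U - 3*T + 4 is discarded; V is fixed at 9.
Since T is not a descendant of the intervened variable, it is unaffected.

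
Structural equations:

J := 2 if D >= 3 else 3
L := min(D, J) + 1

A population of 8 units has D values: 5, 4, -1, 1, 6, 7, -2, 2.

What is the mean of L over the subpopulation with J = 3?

Observing J=3 restricts to units where J's equation naturally yields 3: D ∈ {-1, 1, -2, 2}. In that subpopulation L = 0, 2, -1, 3, mean 1.

1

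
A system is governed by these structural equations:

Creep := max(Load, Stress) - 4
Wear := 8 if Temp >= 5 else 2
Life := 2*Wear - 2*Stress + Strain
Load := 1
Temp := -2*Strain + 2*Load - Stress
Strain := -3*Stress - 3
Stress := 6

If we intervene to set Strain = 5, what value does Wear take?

The intervention breaks the incoming arrows to Strain: Strain := -3*Stress - 3 no longer applies, and Strain = 5.
Temp = -2*Strain + 2*Load - Stress  [with Strain=5, Load=1, Stress=6]  = -14
Wear = 8 if Temp >= 5 else 2  [with Temp=-14]  = 2

2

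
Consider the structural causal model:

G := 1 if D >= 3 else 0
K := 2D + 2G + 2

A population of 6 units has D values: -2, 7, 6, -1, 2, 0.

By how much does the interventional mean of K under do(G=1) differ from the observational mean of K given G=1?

-9

do(G=1) breaks G's dependence on D. With G=1 fixed, K across the units is 0, 18, 16, 2, 8, 4, mean 8.
Conditioning on G=1 selects the 2 unit(s) with D ∈ {7, 6}. Their K values: 18, 16. Mean = 17.
Difference = 8 − 17 = -9.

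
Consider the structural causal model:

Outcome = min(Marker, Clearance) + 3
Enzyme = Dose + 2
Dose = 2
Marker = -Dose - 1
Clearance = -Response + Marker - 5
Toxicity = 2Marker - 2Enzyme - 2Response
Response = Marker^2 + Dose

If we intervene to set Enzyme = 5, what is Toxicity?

do(Enzyme=5) replaces the equation Enzyme = Dose + 2 with the constant Enzyme = 5.
Marker = -Dose - 1  [with Dose=2]  = -3
Response = Marker^2 + Dose  [with Marker=-3, Dose=2]  = 11
Toxicity = 2Marker - 2Enzyme - 2Response  [with Marker=-3, Enzyme=5, Response=11]  = -38

-38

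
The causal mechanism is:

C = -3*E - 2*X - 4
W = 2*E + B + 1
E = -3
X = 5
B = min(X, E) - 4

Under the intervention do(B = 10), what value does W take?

The intervention breaks the incoming arrows to B: B = min(X, E) - 4 no longer applies, and B = 10.
W = 2*E + B + 1  [with E=-3, B=10]  = 5

5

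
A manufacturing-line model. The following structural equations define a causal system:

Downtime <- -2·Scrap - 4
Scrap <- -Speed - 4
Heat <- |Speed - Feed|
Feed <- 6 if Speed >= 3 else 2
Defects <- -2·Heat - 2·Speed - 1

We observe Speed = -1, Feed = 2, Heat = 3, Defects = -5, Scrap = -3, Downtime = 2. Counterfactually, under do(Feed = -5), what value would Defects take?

Under do(Feed=-5), the mechanism Feed <- 6 if Speed >= 3 else 2 is discarded; Feed is fixed at -5.
Heat = |Speed - Feed|  [with Speed=-1, Feed=-5]  = 4
Defects = -2·Heat - 2·Speed - 1  [with Heat=4, Speed=-1]  = -7

-7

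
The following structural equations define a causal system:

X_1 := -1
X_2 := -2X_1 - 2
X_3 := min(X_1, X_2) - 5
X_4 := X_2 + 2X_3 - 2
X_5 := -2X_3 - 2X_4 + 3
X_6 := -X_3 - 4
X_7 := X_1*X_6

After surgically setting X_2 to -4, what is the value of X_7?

-5

Under do(X_2=-4), the mechanism X_2 := -2X_1 - 2 is discarded; X_2 is fixed at -4.
X_3 = min(X_1, X_2) - 5  [with X_1=-1, X_2=-4]  = -9
X_6 = -X_3 - 4  [with X_3=-9]  = 5
X_7 = X_1*X_6  [with X_1=-1, X_6=5]  = -5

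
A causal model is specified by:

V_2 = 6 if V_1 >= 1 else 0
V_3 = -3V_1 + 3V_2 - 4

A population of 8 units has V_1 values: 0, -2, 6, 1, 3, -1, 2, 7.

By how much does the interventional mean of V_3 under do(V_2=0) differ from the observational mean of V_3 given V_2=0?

The intervention sets V_2=0 in all 8 units regardless of V_1. Recomputing V_3 per unit gives -4, 2, -22, -7, -13, -1, -10, -25; average -10.
E[V_3|V_2=0] averages over only the 3 units with V_2=0 (V_1 = 0, -2, -1): V_3 = -4, 2, -1, mean -1.
Difference = -10 − (-1) = -9.

-9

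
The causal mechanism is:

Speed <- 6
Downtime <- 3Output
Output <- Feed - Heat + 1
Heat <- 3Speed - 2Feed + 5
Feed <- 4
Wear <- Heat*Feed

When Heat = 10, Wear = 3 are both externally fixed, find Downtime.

Setting Heat = 10, Wear = 3 by intervention discards those variables' equations.
Output = Feed - Heat + 1  [with Feed=4, Heat=10]  = -5
Downtime = 3Output  [with Output=-5]  = -15

-15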